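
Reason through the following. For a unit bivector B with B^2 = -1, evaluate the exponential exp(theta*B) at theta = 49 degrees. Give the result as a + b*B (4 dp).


For a unit bivector B with B^2 = -1, the exponential series gives
e^(theta*B) = cos(theta) + sin(theta)*B (the GA analogue of Euler's formula).
theta = 49 degrees = 0.855211 rad
cos(49 deg) = 0.6561
sin(49 deg) = 0.7547
exp(theta*B) = 0.6561 + 0.7547*B


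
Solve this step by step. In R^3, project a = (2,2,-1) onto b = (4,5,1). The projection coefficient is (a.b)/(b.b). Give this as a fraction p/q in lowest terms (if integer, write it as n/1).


Projection coefficient = (a . b) / (b . b)
a . b = 2*4 + 2*5 + (-1)*1
= 8 + 10 + (-1) = 17
b . b = 4^2 + 5^2 + 1^2
= 16 + 25 + 1 = 42
Coefficient = 17/42
In lowest terms: 17/42


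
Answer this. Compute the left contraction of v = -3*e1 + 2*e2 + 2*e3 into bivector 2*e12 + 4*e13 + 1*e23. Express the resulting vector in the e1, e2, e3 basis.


Left contraction v _| B = <vB>_1 (grade-1 part of the geometric product vB).
Using e1_|e12 = e2, e2_|e12 = -e1, e1_|e13 = e3, e3_|e13 = -e1, e2_|e23 = e3, e3_|e23 = -e2:
e1 coeff: -v2*b12 - v3*b13 = -(2)*(2) - (2)*(4) = -12
e2 coeff: v1*b12 - v3*b23 = (-3)*(2) - (2)*(1) = -8
e3 coeff: v1*b13 + v2*b23 = (-3)*(4) + (2)*(1) = -10
v _| B = -12*e1 - 8*e2 - 10*e3


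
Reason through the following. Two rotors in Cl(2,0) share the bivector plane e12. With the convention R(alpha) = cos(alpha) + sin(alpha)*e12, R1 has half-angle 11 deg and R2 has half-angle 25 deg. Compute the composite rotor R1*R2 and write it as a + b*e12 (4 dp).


Same-plane rotors commute and their half-angles add:
R1*R2 = cos(a1 + a2) + sin(a1 + a2)*e12.
a1 + a2 = 11 + 25 = 36 deg
cos(36 deg) = 0.8090
sin(36 deg) = 0.5878
R1*R2 = 0.8090 + 0.5878*e12


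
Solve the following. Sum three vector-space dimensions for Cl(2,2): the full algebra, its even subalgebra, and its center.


n = 2 + 2 = 4
Total dim = 2^4 = 16
Even subalgebra dim = 2^3 = 8
n is even, so center dim = 1
Sum = 16 + 8 + 1 = 25


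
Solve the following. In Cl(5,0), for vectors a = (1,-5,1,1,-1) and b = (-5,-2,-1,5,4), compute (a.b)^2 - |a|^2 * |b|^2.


a . b = 1*(-5) + (-5)*(-2) + 1*(-1) + 1*5 + (-1)*4
= -5 + 10 + (-1) + 5 + (-4) = 5
|a|^2 = 1^2 + (-5)^2 + 1^2 + 1^2 + (-1)^2 = 29
|b|^2 = (-5)^2 + (-2)^2 + (-1)^2 + 5^2 + 4^2 = 71
(a.b)^2 = 5^2 = 25
|a|^2 * |b|^2 = 29 * 71 = 2059
Result = 25 - 2059 = -2034


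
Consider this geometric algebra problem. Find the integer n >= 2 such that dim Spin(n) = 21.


dim Spin(n) = dim so(n) = n(n-1)/2.
Solve n(n-1)/2 = 21, i.e. n^2 - n - 42 = 0.
Discriminant = 1 + 8*21 = 169
n = (1 + sqrt(169))/2 = (1 + 13)/2 = 7


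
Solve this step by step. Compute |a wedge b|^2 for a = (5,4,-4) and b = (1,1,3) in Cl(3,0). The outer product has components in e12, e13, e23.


a wedge b = (a1*b2 - a2*b1)*e12 + (a1*b3 - a3*b1)*e13 + (a2*b3 - a3*b2)*e23
e12 coeff: 5*1 - 4*1 = 5 - 4 = 1
e13 coeff: 5*3 - (-4)*1 = 15 - (-4) = 19
e23 coeff: 4*3 - (-4)*1 = 12 - (-4) = 16
|a wedge b|^2 = 1^2 + 19^2 + 16^2
= 1 + 361 + 256
= 618


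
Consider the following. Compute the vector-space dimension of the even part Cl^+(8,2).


Even subalgebra dimension = 2^(n-1)
n = 8 + 2 = 10
2^(10 - 1) = 2^9 = 512
Verification: sum of C(10,k) for even k = 1 + 45 + 210 + 210 + 45 + 1 = 512
Result = 512


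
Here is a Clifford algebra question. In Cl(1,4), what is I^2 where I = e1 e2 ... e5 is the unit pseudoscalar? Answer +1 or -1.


The pseudoscalar I = e1...e_n (product of all n generators) of Cl(p,q) satisfies I^2 = (-1)^(q + n(n-1)/2).
p = 1, q = 4, n = p + q = 5
n(n-1)/2 = 5 * 4 / 2 = 10
Exponent = q + n(n-1)/2 = 4 + 10 = 14
I^2 = (-1)^14 = +1


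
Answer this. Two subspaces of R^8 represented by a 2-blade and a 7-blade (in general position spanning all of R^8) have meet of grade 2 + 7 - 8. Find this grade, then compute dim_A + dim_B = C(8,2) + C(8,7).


Meet grade = grade(A) + grade(B) - n
= 2 + 7 - 8 = 1
C(8,2) = 28
C(8,7) = 8
dim_A + dim_B = 28 + 8 = 36


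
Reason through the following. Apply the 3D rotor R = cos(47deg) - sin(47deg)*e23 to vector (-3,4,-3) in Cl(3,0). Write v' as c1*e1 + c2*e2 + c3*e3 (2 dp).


Rotor R = cos(47deg) - sin(47deg)*e23
Rotation angle theta = 2 * 47 = 94 degrees in the e23 plane (e2 -> e3).
The component perpendicular to the plane (e1) is invariant: v'_1 = v1 = -3.00
cos(94deg) = -0.0698, sin(94deg) = 0.9976
v'_2 = v2*cos(theta) - v3*sin(theta) = 4*(-0.0698) - (-3)*0.9976 = 2.71
v'_3 = v2*sin(theta) + v3*cos(theta) = 4*0.9976 + (-3)*(-0.0698) = 4.20
v' = -3.00*e1 + 2.71*e2 + 4.20*e3


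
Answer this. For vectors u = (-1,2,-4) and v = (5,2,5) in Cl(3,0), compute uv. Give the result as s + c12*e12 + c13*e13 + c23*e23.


In Cl(3,0): e_i^2 = 1, e_ie_j = -e_je_i for i != j.
Scalar part = u . v = (-1)*5 + 2*2 + (-4)*5
= -5 + 4 + (-20) = -21
e12 coeff = (-1)*2 - 2*5 = -2 - 10 = -12
e13 coeff = (-1)*5 - (-4)*5 = -5 - (-20) = 15
e23 coeff = 2*5 - (-4)*2 = 10 - (-8) = 18
uv = -21 - 12*e12 + 15*e13 + 18*e23


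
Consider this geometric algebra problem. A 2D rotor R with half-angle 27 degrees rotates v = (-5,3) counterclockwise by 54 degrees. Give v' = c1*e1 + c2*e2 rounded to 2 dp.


Rotor R = cos(27deg) - sin(27deg)*e12
Rotation angle theta = 2 * 27 = 54 degrees
v' = R*v*~R rotates v by theta.
cos(54deg) = 0.5878, sin(54deg) = 0.8090
v'_1 = -5*cos(54deg) - 3*sin(54deg)
= -5*0.5878 - 3*0.8090
= -5.37
v'_2 = -5*sin(54deg) + 3*cos(54deg)
= -5*0.8090 + 3*0.5878
= -2.28
v' = -5.37*e1 - 2.28*e2


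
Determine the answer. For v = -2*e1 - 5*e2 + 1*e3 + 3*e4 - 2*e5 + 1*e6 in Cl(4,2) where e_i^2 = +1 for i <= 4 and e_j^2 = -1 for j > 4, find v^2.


v^2 = sum of c_i^2 * e_i^2
Positive signature terms (e_i^2 = +1): (-2)^2 + (-5)^2 + 1^2 + 3^2 = 39
Negative signature terms (e_j^2 = -1): (-2)^2 + 1^2 = 5
v^2 = 39 - 5 = 34


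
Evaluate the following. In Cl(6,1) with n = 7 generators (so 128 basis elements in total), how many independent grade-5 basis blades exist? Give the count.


Number of grade-k basis blades in Cl(p,q) with n = p + q is C(n, k).
n = 6 + 1 = 7
C(7, 5) = 7! / (5! * 2!)
= 5040 / (120 * 2)
= 21


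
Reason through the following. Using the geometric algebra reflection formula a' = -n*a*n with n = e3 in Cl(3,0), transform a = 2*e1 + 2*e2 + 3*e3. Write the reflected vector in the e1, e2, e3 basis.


Reflection formula: a' = -n*a*n, with n = e3 (unit vector, n^2 = 1).
For reflection through hyperplane perp to e3:
The component along e3 flips sign, others stay.
a = (2, 2, 3)
a' = (2, 2, -3)
a' = 2*e1 + 2*e2 - 3*e3


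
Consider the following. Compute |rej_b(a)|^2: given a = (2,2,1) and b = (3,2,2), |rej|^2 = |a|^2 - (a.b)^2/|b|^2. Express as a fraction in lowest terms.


|a|^2 = 2^2 + 2^2 + 1^2 = 9
|b|^2 = 3^2 + 2^2 + 2^2 = 17
a . b = 2*3 + 2*2 + 1*2 = 12
(a.b)^2 = 12^2 = 144
|rej|^2 = 9 - 144/17
= (153 - 144)/17
= 9/17
In lowest terms: 9/17


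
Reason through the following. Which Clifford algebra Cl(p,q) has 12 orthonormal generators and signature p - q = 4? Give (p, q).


We need p + q = 12 and p - q = 4.
Adding: 2p = 12 + 4 = 16, so p = 8.
Then q = 12 - 8 = 4.
(p, q) = (8, 4)


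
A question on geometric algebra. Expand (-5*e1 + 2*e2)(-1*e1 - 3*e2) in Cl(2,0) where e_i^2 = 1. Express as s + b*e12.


Expand: (-5*e1 + 2*e2)(-1*e1 - 3*e2)
= (-5)*(-1)*e1e1 + (-5)*(-3)*e1e2 + 2*(-1)*e2e1 + 2*(-3)*e2e2
Using e1^2 = e2^2 = 1, e2e1 = -e1e2:
Scalar part s = (-5)*(-1) + 2*(-3) = 5 + (-6) = -1
Bivector part b = (-5)*(-3) - 2*(-1) = 15 - (-2) = 17
uv = -1 + 17*e12


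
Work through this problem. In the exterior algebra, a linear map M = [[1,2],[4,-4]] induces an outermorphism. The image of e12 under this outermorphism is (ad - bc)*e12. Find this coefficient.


The outermorphism of a linear map f sends e1^e2 to f(e1)^f(e2).
f(e1) = 1*e1 + 4*e2
f(e2) = 2*e1 - 4*e2
f(e1) ^ f(e2) = (1*e1 + 4*e2) ^ (2*e1 - 4*e2)
= 1*(-4)*e12 + 4*2*e21
= (-4 - 8)*e12
= -12*e12
Coefficient = -12


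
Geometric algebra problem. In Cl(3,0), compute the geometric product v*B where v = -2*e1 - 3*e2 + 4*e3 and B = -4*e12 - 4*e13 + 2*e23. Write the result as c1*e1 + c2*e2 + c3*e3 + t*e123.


vB has grade-1 (vector) and grade-3 (trivector) parts: vB = (v _| B) + (v ^ B).
Vector part <vB>_1:
  e1: -v2*b12 - v3*b13 = -(-3)*(-4) - (4)*(-4) = 4
  e2: v1*b12 - v3*b23 = (-2)*(-4) - (4)*(2) = 0
  e3: v1*b13 + v2*b23 = (-2)*(-4) + (-3)*(2) = 2
Trivector part <vB>_3:
  e123: v1*b23 - v2*b13 + v3*b12 = (-2)*(2) - (-3)*(-4) + (4)*(-4) = -32
vB = 4*e1 + 0*e2 + 2*e3 - 32*e123


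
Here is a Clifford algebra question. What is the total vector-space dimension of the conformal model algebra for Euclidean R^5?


The conformal model of R^5 uses Cl(6,1): the 5 Euclidean generators plus two extra orthogonal generators e+ (e+^2 = +1) and e- (e-^2 = -1), from which the null vectors e0, einf are built.
Number of generators m = 5 + 2 = 7.
dim Cl(p,q) = 2^m = 2^7 = 128


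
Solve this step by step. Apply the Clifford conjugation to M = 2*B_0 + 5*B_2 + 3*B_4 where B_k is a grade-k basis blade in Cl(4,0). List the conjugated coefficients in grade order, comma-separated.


Clifford conjugate sign for grade k: (-1)^(k(k+1)/2)
Grade 0: (-1)^(0*1/2) = (-1)^0 = 1, coeff 2 -> 2
Grade 2: (-1)^(2*3/2) = (-1)^3 = -1, coeff 5 -> -5
Grade 4: (-1)^(4*5/2) = (-1)^10 = 1, coeff 3 -> 3
Conjugated coefficients: 2, -5, 3


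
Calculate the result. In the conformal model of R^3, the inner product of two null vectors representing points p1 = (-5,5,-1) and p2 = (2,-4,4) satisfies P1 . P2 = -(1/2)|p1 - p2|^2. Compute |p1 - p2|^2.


p1 - p2 = (-7, 9, -5)
|p1 - p2|^2 = (-7)^2 + 9^2 + (-5)^2
= 49 + 81 + 25
= 155


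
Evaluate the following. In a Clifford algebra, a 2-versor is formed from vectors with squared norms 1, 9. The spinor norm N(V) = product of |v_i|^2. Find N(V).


Spinor norm N(V) = |v1|^2 * |v2|^2 * ... * |v2|^2
= 1 * 9
Running product: 1, 9
N(V) = 9


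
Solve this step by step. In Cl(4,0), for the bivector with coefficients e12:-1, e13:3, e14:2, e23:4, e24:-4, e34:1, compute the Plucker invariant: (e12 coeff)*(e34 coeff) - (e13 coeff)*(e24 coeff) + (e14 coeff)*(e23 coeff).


Plucker relation: af - be + cd
a*f = (-1)*1 = -1
b*e = 3*(-4) = -12
c*d = 2*4 = 8
af - be + cd = -1 - (-12) + 8
= 19


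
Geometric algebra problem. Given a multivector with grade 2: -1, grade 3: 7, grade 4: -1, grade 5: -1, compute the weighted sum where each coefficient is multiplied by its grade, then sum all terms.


Grade-weighted sum = sum of grade_k * coefficient_k
2*(-1) = -2
3*7 = 21
4*(-1) = -4
5*(-1) = -5
Total = -2 + 21 + (-4) + (-5) = 10


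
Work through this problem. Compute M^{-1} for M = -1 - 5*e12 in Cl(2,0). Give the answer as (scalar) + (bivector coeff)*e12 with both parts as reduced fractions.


M = -1 - 5*e12, where e12^2 = -1.
Since M commutes with its reverse ~M = a - b*e12, M * ~M = a^2 - b^2*e12^2 = a^2 + b^2.
So M^{-1} = ~M / (a^2 + b^2) = (a - b*e12)/(a^2 + b^2).
a^2 + b^2 = 1 + 25 = 26
Scalar part = -1/26 = -1/26
Bivector coeff = 5/26 = 5/26
M^{-1} = -1/26 + 5/26*e12


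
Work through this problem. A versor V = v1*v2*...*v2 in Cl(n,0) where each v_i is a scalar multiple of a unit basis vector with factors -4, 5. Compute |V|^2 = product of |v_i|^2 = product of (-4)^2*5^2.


Each vector v_i has |v_i|^2 = s_i^2
Squared scales: (-4)^2 = 16, 5^2 = 25
|V|^2 = 16 * 25
= 400


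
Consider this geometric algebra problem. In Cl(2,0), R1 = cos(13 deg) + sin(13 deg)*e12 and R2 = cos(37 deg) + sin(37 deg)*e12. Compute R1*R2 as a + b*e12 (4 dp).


Same-plane rotors commute and their half-angles add:
R1*R2 = cos(a1 + a2) + sin(a1 + a2)*e12.
a1 + a2 = 13 + 37 = 50 deg
cos(50 deg) = 0.6428
sin(50 deg) = 0.7660
R1*R2 = 0.6428 + 0.7660*e12


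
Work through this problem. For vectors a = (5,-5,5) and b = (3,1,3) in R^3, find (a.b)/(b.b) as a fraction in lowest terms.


Projection coefficient = (a . b) / (b . b)
a . b = 5*3 + (-5)*1 + 5*3
= 15 + (-5) + 15 = 25
b . b = 3^2 + 1^2 + 3^2
= 9 + 1 + 9 = 19
Coefficient = 25/19
In lowest terms: 25/19


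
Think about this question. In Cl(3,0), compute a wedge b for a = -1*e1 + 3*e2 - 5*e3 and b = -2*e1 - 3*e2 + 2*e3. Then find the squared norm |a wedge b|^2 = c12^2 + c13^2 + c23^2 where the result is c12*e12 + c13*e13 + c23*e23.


a wedge b = (a1*b2 - a2*b1)*e12 + (a1*b3 - a3*b1)*e13 + (a2*b3 - a3*b2)*e23
e12 coeff: (-1)*(-3) - 3*(-2) = 3 - (-6) = 9
e13 coeff: (-1)*2 - (-5)*(-2) = -2 - 10 = -12
e23 coeff: 3*2 - (-5)*(-3) = 6 - 15 = -9
|a wedge b|^2 = 9^2 + (-12)^2 + (-9)^2
= 81 + 144 + 81
= 306


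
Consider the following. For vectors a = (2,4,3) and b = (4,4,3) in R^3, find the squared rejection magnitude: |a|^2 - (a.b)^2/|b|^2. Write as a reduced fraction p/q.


|a|^2 = 2^2 + 4^2 + 3^2 = 29
|b|^2 = 4^2 + 4^2 + 3^2 = 41
a . b = 2*4 + 4*4 + 3*3 = 33
(a.b)^2 = 33^2 = 1089
|rej|^2 = 29 - 1089/41
= (1189 - 1089)/41
= 100/41
In lowest terms: 100/41


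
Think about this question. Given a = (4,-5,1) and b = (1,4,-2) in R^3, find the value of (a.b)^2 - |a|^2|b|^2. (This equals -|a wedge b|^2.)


a . b = 4*1 + (-5)*4 + 1*(-2)
= 4 + (-20) + (-2) = -18
|a|^2 = 4^2 + (-5)^2 + 1^2 = 42
|b|^2 = 1^2 + 4^2 + (-2)^2 = 21
(a.b)^2 = (-18)^2 = 324
|a|^2 * |b|^2 = 42 * 21 = 882
Result = 324 - 882 = -558


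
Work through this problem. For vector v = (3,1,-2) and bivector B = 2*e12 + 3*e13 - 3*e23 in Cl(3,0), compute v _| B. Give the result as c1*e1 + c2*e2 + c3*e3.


Left contraction v _| B = <vB>_1 (grade-1 part of the geometric product vB).
Using e1_|e12 = e2, e2_|e12 = -e1, e1_|e13 = e3, e3_|e13 = -e1, e2_|e23 = e3, e3_|e23 = -e2:
e1 coeff: -v2*b12 - v3*b13 = -(1)*(2) - (-2)*(3) = 4
e2 coeff: v1*b12 - v3*b23 = (3)*(2) - (-2)*(-3) = 0
e3 coeff: v1*b13 + v2*b23 = (3)*(3) + (1)*(-3) = 6
v _| B = 4*e1 + 0*e2 + 6*e3


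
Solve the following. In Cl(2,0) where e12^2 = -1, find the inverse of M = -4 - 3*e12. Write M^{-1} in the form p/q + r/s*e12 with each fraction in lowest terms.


M = -4 - 3*e12, where e12^2 = -1.
Since M commutes with its reverse ~M = a - b*e12, M * ~M = a^2 - b^2*e12^2 = a^2 + b^2.
So M^{-1} = ~M / (a^2 + b^2) = (a - b*e12)/(a^2 + b^2).
a^2 + b^2 = 16 + 9 = 25
Scalar part = -4/25 = -4/25
Bivector coeff = 3/25 = 3/25
M^{-1} = -4/25 + 3/25*e12


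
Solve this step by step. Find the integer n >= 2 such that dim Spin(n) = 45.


dim Spin(n) = dim so(n) = n(n-1)/2.
Solve n(n-1)/2 = 45, i.e. n^2 - n - 90 = 0.
Discriminant = 1 + 8*45 = 361
n = (1 + sqrt(361))/2 = (1 + 19)/2 = 10


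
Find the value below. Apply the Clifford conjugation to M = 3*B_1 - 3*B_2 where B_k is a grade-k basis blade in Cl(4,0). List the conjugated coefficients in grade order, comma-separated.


Clifford conjugate sign for grade k: (-1)^(k(k+1)/2)
Grade 1: (-1)^(1*2/2) = (-1)^1 = -1, coeff 3 -> -3
Grade 2: (-1)^(2*3/2) = (-1)^3 = -1, coeff -3 -> 3
Conjugated coefficients: -3, 3


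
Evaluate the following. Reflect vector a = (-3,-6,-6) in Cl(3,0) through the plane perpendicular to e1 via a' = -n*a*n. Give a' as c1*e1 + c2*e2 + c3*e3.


Reflection formula: a' = -n*a*n, with n = e1 (unit vector, n^2 = 1).
For reflection through hyperplane perp to e1:
The component along e1 flips sign, others stay.
a = (-3, -6, -6)
a' = (3, -6, -6)
a' = 3*e1 - 6*e2 - 6*e3


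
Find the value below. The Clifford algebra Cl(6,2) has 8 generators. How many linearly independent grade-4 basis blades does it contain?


Number of grade-k basis blades in Cl(p,q) with n = p + q is C(n, k).
n = 6 + 2 = 8
C(8, 4) = 8! / (4! * 4!)
= 40320 / (24 * 24)
= 70


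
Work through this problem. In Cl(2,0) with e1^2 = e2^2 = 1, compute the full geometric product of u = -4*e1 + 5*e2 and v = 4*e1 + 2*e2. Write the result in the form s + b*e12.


Expand: (-4*e1 + 5*e2)(4*e1 + 2*e2)
= (-4)*4*e1e1 + (-4)*2*e1e2 + 5*4*e2e1 + 5*2*e2e2
Using e1^2 = e2^2 = 1, e2e1 = -e1e2:
Scalar part s = (-4)*4 + 5*2 = -16 + 10 = -6
Bivector part b = (-4)*2 - 5*4 = -8 - 20 = -28
uv = -6 - 28*e12


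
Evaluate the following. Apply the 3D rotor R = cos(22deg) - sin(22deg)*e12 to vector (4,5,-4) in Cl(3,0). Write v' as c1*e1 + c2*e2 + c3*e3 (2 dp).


Rotor R = cos(22deg) - sin(22deg)*e12
Rotation angle theta = 2 * 22 = 44 degrees in the e12 plane (e1 -> e2).
The component perpendicular to the plane (e3) is invariant: v'_3 = v3 = -4.00
cos(44deg) = 0.7193, sin(44deg) = 0.6947
v'_1 = v1*cos(theta) - v2*sin(theta) = 4*0.7193 - 5*0.6947 = -0.60
v'_2 = v1*sin(theta) + v2*cos(theta) = 4*0.6947 + 5*0.7193 = 6.38
v' = -0.60*e1 + 6.38*e2 - 4.00*e3


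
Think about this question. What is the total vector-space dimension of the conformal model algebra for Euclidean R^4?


The conformal model of R^4 uses Cl(5,1): the 4 Euclidean generators plus two extra orthogonal generators e+ (e+^2 = +1) and e- (e-^2 = -1), from which the null vectors e0, einf are built.
Number of generators m = 4 + 2 = 6.
dim Cl(p,q) = 2^m = 2^6 = 64


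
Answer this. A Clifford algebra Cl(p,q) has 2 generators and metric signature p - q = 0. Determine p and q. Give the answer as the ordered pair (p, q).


We need p + q = 2 and p - q = 0.
Adding: 2p = 2 + 0 = 2, so p = 1.
Then q = 2 - 1 = 1.
(p, q) = (1, 1)


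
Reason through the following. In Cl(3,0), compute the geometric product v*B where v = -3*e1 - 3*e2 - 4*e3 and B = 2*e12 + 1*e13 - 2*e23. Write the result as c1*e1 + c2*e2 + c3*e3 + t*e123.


vB has grade-1 (vector) and grade-3 (trivector) parts: vB = (v _| B) + (v ^ B).
Vector part <vB>_1:
  e1: -v2*b12 - v3*b13 = -(-3)*(2) - (-4)*(1) = 10
  e2: v1*b12 - v3*b23 = (-3)*(2) - (-4)*(-2) = -14
  e3: v1*b13 + v2*b23 = (-3)*(1) + (-3)*(-2) = 3
Trivector part <vB>_3:
  e123: v1*b23 - v2*b13 + v3*b12 = (-3)*(-2) - (-3)*(1) + (-4)*(2) = 1
vB = 10*e1 - 14*e2 + 3*e3 + 1*e123


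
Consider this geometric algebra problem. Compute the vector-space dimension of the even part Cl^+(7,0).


Even subalgebra dimension = 2^(n-1)
n = 7 + 0 = 7
2^(7 - 1) = 2^6 = 64
Verification: sum of C(7,k) for even k = 1 + 21 + 35 + 7 = 64
Result = 64


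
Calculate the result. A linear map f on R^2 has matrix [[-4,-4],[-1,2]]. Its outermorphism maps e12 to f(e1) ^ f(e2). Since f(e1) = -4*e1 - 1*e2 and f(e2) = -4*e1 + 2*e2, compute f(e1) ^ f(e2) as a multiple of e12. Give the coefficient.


The outermorphism of a linear map f sends e1^e2 to f(e1)^f(e2).
f(e1) = -4*e1 - 1*e2
f(e2) = -4*e1 + 2*e2
f(e1) ^ f(e2) = (-4*e1 - 1*e2) ^ (-4*e1 + 2*e2)
= (-4)*2*e12 + (-1)*(-4)*e21
= (-8 - 4)*e12
= -12*e12
Coefficient = -12


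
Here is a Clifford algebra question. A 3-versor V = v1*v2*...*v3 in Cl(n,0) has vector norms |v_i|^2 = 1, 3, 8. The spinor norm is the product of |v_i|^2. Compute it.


Spinor norm N(V) = |v1|^2 * |v2|^2 * ... * |v3|^2
= 1 * 3 * 8
Running product: 1, 3, 24
N(V) = 24


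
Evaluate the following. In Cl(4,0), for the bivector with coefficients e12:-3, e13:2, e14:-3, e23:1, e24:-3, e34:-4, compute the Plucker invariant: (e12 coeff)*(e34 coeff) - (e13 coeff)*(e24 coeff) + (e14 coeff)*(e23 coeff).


Plucker relation: af - be + cd
a*f = (-3)*(-4) = 12
b*e = 2*(-3) = -6
c*d = (-3)*1 = -3
af - be + cd = 12 - (-6) + (-3)
= 15


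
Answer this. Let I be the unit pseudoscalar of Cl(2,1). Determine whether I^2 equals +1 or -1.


The pseudoscalar I = e1...e_n (product of all n generators) of Cl(p,q) satisfies I^2 = (-1)^(q + n(n-1)/2).
p = 2, q = 1, n = p + q = 3
n(n-1)/2 = 3 * 2 / 2 = 3
Exponent = q + n(n-1)/2 = 1 + 3 = 4
I^2 = (-1)^4 = +1


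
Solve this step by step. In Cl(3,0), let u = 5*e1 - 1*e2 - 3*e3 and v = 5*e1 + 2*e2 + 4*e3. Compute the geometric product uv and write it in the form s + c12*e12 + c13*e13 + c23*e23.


In Cl(3,0): e_i^2 = 1, e_ie_j = -e_je_i for i != j.
Scalar part = u . v = 5*5 + (-1)*2 + (-3)*4
= 25 + (-2) + (-12) = 11
e12 coeff = 5*2 - (-1)*5 = 10 - (-5) = 15
e13 coeff = 5*4 - (-3)*5 = 20 - (-15) = 35
e23 coeff = (-1)*4 - (-3)*2 = -4 - (-6) = 2
uv = 11 + 15*e12 + 35*e13 + 2*e23


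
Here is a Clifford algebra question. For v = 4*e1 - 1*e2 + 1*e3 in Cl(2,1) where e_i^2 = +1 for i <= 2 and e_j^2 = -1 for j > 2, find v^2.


v^2 = sum of c_i^2 * e_i^2
Positive signature terms (e_i^2 = +1): 4^2 + (-1)^2 = 17
Negative signature terms (e_j^2 = -1): 1^2 = 1
v^2 = 17 - 1 = 16


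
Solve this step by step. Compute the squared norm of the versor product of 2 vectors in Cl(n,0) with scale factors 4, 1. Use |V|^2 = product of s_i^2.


Each vector v_i has |v_i|^2 = s_i^2
Squared scales: 4^2 = 16, 1^2 = 1
|V|^2 = 16 * 1
= 16


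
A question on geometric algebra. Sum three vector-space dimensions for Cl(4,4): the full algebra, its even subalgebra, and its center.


n = 4 + 4 = 8
Total dim = 2^8 = 256
Even subalgebra dim = 2^7 = 128
n is even, so center dim = 1
Sum = 256 + 128 + 1 = 385


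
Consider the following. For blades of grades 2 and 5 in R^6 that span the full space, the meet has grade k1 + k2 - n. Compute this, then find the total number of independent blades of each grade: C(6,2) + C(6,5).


Meet grade = grade(A) + grade(B) - n
= 2 + 5 - 6 = 1
C(6,2) = 15
C(6,5) = 6
dim_A + dim_B = 15 + 6 = 21


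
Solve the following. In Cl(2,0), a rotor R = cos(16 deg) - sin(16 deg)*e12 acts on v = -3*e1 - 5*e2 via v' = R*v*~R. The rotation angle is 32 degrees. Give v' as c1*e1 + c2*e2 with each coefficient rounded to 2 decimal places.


Rotor R = cos(16deg) - sin(16deg)*e12
Rotation angle theta = 2 * 16 = 32 degrees
v' = R*v*~R rotates v by theta.
cos(32deg) = 0.8480, sin(32deg) = 0.5299
v'_1 = -3*cos(32deg) - (-5)*sin(32deg)
= -3*0.8480 - (-5)*0.5299
= 0.11
v'_2 = -3*sin(32deg) + (-5)*cos(32deg)
= -3*0.5299 + (-5)*0.8480
= -5.83
v' = 0.11*e1 - 5.83*e2


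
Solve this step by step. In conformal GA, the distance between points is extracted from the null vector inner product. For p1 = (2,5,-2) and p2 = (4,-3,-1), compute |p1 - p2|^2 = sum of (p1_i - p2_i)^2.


p1 - p2 = (-2, 8, -1)
|p1 - p2|^2 = (-2)^2 + 8^2 + (-1)^2
= 4 + 64 + 1
= 69


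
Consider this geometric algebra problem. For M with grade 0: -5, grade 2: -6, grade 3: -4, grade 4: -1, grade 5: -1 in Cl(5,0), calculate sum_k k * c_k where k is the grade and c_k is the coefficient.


Grade-weighted sum = sum of grade_k * coefficient_k
0*(-5) = 0
2*(-6) = -12
3*(-4) = -12
4*(-1) = -4
5*(-1) = -5
Total = 0 + (-12) + (-12) + (-4) + (-5) = -33


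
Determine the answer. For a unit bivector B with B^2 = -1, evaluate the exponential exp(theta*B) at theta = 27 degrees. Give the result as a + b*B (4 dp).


For a unit bivector B with B^2 = -1, the exponential series gives
e^(theta*B) = cos(theta) + sin(theta)*B (the GA analogue of Euler's formula).
theta = 27 degrees = 0.471239 rad
cos(27 deg) = 0.8910
sin(27 deg) = 0.4540
exp(theta*B) = 0.8910 + 0.4540*B


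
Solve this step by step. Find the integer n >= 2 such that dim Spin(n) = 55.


dim Spin(n) = dim so(n) = n(n-1)/2.
Solve n(n-1)/2 = 55, i.e. n^2 - n - 110 = 0.
Discriminant = 1 + 8*55 = 441
n = (1 + sqrt(441))/2 = (1 + 21)/2 = 11


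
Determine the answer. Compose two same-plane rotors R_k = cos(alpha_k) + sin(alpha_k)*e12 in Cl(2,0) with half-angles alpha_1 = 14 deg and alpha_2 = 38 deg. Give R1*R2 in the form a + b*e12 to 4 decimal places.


Same-plane rotors commute and their half-angles add:
R1*R2 = cos(a1 + a2) + sin(a1 + a2)*e12.
a1 + a2 = 14 + 38 = 52 deg
cos(52 deg) = 0.6157
sin(52 deg) = 0.7880
R1*R2 = 0.6157 + 0.7880*e12


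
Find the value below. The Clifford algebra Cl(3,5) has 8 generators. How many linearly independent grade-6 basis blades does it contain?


Number of grade-k basis blades in Cl(p,q) with n = p + q is C(n, k).
n = 3 + 5 = 8
C(8, 6) = 8! / (6! * 2!)
= 40320 / (720 * 2)
= 28


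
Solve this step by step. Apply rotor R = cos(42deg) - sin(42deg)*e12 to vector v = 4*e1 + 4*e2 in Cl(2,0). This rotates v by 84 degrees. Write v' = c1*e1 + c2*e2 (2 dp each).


Rotor R = cos(42deg) - sin(42deg)*e12
Rotation angle theta = 2 * 42 = 84 degrees
v' = R*v*~R rotates v by theta.
cos(84deg) = 0.1045, sin(84deg) = 0.9945
v'_1 = 4*cos(84deg) - 4*sin(84deg)
= 4*0.1045 - 4*0.9945
= -3.56
v'_2 = 4*sin(84deg) + 4*cos(84deg)
= 4*0.9945 + 4*0.1045
= 4.40
v' = -3.56*e1 + 4.40*e2


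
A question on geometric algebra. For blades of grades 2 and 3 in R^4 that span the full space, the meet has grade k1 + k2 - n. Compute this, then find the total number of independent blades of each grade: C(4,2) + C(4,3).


Meet grade = grade(A) + grade(B) - n
= 2 + 3 - 4 = 1
C(4,2) = 6
C(4,3) = 4
dim_A + dim_B = 6 + 4 = 10


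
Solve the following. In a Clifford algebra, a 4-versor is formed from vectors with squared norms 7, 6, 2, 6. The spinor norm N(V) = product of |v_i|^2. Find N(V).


Spinor norm N(V) = |v1|^2 * |v2|^2 * ... * |v4|^2
= 7 * 6 * 2 * 6
Running product: 7, 42, 84, 504
N(V) = 504


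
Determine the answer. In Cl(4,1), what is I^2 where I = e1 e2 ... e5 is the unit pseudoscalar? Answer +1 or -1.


The pseudoscalar I = e1...e_n (product of all n generators) of Cl(p,q) satisfies I^2 = (-1)^(q + n(n-1)/2).
p = 4, q = 1, n = p + q = 5
n(n-1)/2 = 5 * 4 / 2 = 10
Exponent = q + n(n-1)/2 = 1 + 10 = 11
I^2 = (-1)^11 = -1


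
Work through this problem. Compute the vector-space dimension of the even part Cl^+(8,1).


Even subalgebra dimension = 2^(n-1)
n = 8 + 1 = 9
2^(9 - 1) = 2^8 = 256
Verification: sum of C(9,k) for even k = 1 + 36 + 126 + 84 + 9 = 256
Result = 256


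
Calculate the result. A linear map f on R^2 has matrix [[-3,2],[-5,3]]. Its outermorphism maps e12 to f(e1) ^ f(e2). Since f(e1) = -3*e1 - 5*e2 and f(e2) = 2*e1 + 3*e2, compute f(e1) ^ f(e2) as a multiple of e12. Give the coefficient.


The outermorphism of a linear map f sends e1^e2 to f(e1)^f(e2).
f(e1) = -3*e1 - 5*e2
f(e2) = 2*e1 + 3*e2
f(e1) ^ f(e2) = (-3*e1 - 5*e2) ^ (2*e1 + 3*e2)
= (-3)*3*e12 + (-5)*2*e21
= (-9 - (-10))*e12
= 1*e12
Coefficient = 1


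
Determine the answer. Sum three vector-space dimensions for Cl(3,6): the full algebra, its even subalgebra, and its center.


n = 3 + 6 = 9
Total dim = 2^9 = 512
Even subalgebra dim = 2^8 = 256
n is odd, so center dim = 2
Sum = 512 + 256 + 2 = 770


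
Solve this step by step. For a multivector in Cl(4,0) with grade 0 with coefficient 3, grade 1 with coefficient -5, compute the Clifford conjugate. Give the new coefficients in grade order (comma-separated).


Clifford conjugate sign for grade k: (-1)^(k(k+1)/2)
Grade 0: (-1)^(0*1/2) = (-1)^0 = 1, coeff 3 -> 3
Grade 1: (-1)^(1*2/2) = (-1)^1 = -1, coeff -5 -> 5
Conjugated coefficients: 3, 5


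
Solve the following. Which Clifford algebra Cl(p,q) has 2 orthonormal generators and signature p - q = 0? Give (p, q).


We need p + q = 2 and p - q = 0.
Adding: 2p = 2 + 0 = 2, so p = 1.
Then q = 2 - 1 = 1.
(p, q) = (1, 1)


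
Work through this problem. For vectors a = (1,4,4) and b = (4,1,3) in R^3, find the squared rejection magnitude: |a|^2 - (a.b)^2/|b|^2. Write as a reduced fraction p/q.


|a|^2 = 1^2 + 4^2 + 4^2 = 33
|b|^2 = 4^2 + 1^2 + 3^2 = 26
a . b = 1*4 + 4*1 + 4*3 = 20
(a.b)^2 = 20^2 = 400
|rej|^2 = 33 - 400/26
= (858 - 400)/26
= 458/26
In lowest terms: 229/13


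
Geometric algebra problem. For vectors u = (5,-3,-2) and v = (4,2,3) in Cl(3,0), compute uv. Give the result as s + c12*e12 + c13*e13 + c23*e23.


In Cl(3,0): e_i^2 = 1, e_ie_j = -e_je_i for i != j.
Scalar part = u . v = 5*4 + (-3)*2 + (-2)*3
= 20 + (-6) + (-6) = 8
e12 coeff = 5*2 - (-3)*4 = 10 - (-12) = 22
e13 coeff = 5*3 - (-2)*4 = 15 - (-8) = 23
e23 coeff = (-3)*3 - (-2)*2 = -9 - (-4) = -5
uv = 8 + 22*e12 + 23*e13 - 5*e23


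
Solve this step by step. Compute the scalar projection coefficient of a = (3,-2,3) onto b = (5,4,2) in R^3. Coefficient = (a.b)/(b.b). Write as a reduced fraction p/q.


Projection coefficient = (a . b) / (b . b)
a . b = 3*5 + (-2)*4 + 3*2
= 15 + (-8) + 6 = 13
b . b = 5^2 + 4^2 + 2^2
= 25 + 16 + 4 = 45
Coefficient = 13/45
In lowest terms: 13/45


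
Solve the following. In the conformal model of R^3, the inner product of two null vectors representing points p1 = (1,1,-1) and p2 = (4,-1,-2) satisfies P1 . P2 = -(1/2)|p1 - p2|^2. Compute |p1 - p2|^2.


p1 - p2 = (-3, 2, 1)
|p1 - p2|^2 = (-3)^2 + 2^2 + 1^2
= 9 + 4 + 1
= 14


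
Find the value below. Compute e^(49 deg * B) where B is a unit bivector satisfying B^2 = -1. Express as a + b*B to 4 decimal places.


For a unit bivector B with B^2 = -1, the exponential series gives
e^(theta*B) = cos(theta) + sin(theta)*B (the GA analogue of Euler's formula).
theta = 49 degrees = 0.855211 rad
cos(49 deg) = 0.6561
sin(49 deg) = 0.7547
exp(theta*B) = 0.6561 + 0.7547*B


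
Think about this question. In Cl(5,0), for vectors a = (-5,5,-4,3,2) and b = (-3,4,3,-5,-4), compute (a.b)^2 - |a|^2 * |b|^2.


a . b = (-5)*(-3) + 5*4 + (-4)*3 + 3*(-5) + 2*(-4)
= 15 + 20 + (-12) + (-15) + (-8) = 0
|a|^2 = (-5)^2 + 5^2 + (-4)^2 + 3^2 + 2^2 = 79
|b|^2 = (-3)^2 + 4^2 + 3^2 + (-5)^2 + (-4)^2 = 75
(a.b)^2 = 0^2 = 0
|a|^2 * |b|^2 = 79 * 75 = 5925
Result = 0 - 5925 = -5925


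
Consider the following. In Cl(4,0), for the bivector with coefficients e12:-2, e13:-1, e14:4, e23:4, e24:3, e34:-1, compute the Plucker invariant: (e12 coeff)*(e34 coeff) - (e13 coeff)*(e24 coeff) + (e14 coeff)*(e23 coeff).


Plucker relation: af - be + cd
a*f = (-2)*(-1) = 2
b*e = (-1)*3 = -3
c*d = 4*4 = 16
af - be + cd = 2 - (-3) + 16
= 21


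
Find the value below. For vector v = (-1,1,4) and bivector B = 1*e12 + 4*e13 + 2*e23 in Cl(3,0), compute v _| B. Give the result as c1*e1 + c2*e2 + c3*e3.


Left contraction v _| B = <vB>_1 (grade-1 part of the geometric product vB).
Using e1_|e12 = e2, e2_|e12 = -e1, e1_|e13 = e3, e3_|e13 = -e1, e2_|e23 = e3, e3_|e23 = -e2:
e1 coeff: -v2*b12 - v3*b13 = -(1)*(1) - (4)*(4) = -17
e2 coeff: v1*b12 - v3*b23 = (-1)*(1) - (4)*(2) = -9
e3 coeff: v1*b13 + v2*b23 = (-1)*(4) + (1)*(2) = -2
v _| B = -17*e1 - 9*e2 - 2*e3


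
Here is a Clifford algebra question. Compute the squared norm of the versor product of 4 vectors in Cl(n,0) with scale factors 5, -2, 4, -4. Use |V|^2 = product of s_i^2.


Each vector v_i has |v_i|^2 = s_i^2
Squared scales: 5^2 = 25, (-2)^2 = 4, 4^2 = 16, (-4)^2 = 16
|V|^2 = 25 * 4 * 16 * 16
= 25600


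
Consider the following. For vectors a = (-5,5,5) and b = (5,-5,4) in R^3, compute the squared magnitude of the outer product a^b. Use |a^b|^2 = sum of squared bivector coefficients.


a wedge b = (a1*b2 - a2*b1)*e12 + (a1*b3 - a3*b1)*e13 + (a2*b3 - a3*b2)*e23
e12 coeff: (-5)*(-5) - 5*5 = 25 - 25 = 0
e13 coeff: (-5)*4 - 5*5 = -20 - 25 = -45
e23 coeff: 5*4 - 5*(-5) = 20 - (-25) = 45
|a wedge b|^2 = 0^2 + (-45)^2 + 45^2
= 0 + 2025 + 2025
= 4050


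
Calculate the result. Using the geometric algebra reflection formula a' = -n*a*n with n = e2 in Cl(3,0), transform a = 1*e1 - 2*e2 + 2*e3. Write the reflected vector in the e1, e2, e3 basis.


Reflection formula: a' = -n*a*n, with n = e2 (unit vector, n^2 = 1).
For reflection through hyperplane perp to e2:
The component along e2 flips sign, others stay.
a = (1, -2, 2)
a' = (1, 2, 2)
a' = 1*e1 + 2*e2 + 2*e3


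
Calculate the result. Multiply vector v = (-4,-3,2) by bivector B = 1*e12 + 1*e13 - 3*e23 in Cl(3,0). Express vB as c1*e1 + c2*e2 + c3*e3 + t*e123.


vB has grade-1 (vector) and grade-3 (trivector) parts: vB = (v _| B) + (v ^ B).
Vector part <vB>_1:
  e1: -v2*b12 - v3*b13 = -(-3)*(1) - (2)*(1) = 1
  e2: v1*b12 - v3*b23 = (-4)*(1) - (2)*(-3) = 2
  e3: v1*b13 + v2*b23 = (-4)*(1) + (-3)*(-3) = 5
Trivector part <vB>_3:
  e123: v1*b23 - v2*b13 + v3*b12 = (-4)*(-3) - (-3)*(1) + (2)*(1) = 17
vB = 1*e1 + 2*e2 + 5*e3 + 17*e123


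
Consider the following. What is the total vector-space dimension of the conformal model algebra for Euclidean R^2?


The conformal model of R^2 uses Cl(3,1): the 2 Euclidean generators plus two extra orthogonal generators e+ (e+^2 = +1) and e- (e-^2 = -1), from which the null vectors e0, einf are built.
Number of generators m = 2 + 2 = 4.
dim Cl(p,q) = 2^m = 2^4 = 16


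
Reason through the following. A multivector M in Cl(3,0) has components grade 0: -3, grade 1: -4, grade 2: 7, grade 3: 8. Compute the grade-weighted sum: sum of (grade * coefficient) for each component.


Grade-weighted sum = sum of grade_k * coefficient_k
0*(-3) = 0
1*(-4) = -4
2*7 = 14
3*8 = 24
Total = 0 + (-4) + 14 + 24 = 34


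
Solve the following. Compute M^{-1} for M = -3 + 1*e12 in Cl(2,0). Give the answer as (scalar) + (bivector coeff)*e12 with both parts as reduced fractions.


M = -3 + 1*e12, where e12^2 = -1.
Since M commutes with its reverse ~M = a - b*e12, M * ~M = a^2 - b^2*e12^2 = a^2 + b^2.
So M^{-1} = ~M / (a^2 + b^2) = (a - b*e12)/(a^2 + b^2).
a^2 + b^2 = 9 + 1 = 10
Scalar part = -3/10 = -3/10
Bivector coeff = -1/10 = -1/10
M^{-1} = -3/10 - 1/10*e12


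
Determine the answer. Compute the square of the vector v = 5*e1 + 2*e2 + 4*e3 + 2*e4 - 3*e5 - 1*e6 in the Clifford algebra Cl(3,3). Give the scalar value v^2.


v^2 = sum of c_i^2 * e_i^2
Positive signature terms (e_i^2 = +1): 5^2 + 2^2 + 4^2 = 45
Negative signature terms (e_j^2 = -1): 2^2 + (-3)^2 + (-1)^2 = 14
v^2 = 45 - 14 = 31


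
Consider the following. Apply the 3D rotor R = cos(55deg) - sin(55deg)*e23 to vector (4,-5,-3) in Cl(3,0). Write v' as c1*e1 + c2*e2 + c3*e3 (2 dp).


Rotor R = cos(55deg) - sin(55deg)*e23
Rotation angle theta = 2 * 55 = 110 degrees in the e23 plane (e2 -> e3).
The component perpendicular to the plane (e1) is invariant: v'_1 = v1 = 4.00
cos(110deg) = -0.3420, sin(110deg) = 0.9397
v'_2 = v2*cos(theta) - v3*sin(theta) = -5*(-0.3420) - (-3)*0.9397 = 4.53
v'_3 = v2*sin(theta) + v3*cos(theta) = -5*0.9397 + (-3)*(-0.3420) = -3.67
v' = 4.00*e1 + 4.53*e2 - 3.67*e3


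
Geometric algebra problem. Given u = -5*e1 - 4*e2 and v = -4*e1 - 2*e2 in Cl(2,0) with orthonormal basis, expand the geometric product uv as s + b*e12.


Expand: (-5*e1 - 4*e2)(-4*e1 - 2*e2)
= (-5)*(-4)*e1e1 + (-5)*(-2)*e1e2 + (-4)*(-4)*e2e1 + (-4)*(-2)*e2e2
Using e1^2 = e2^2 = 1, e2e1 = -e1e2:
Scalar part s = (-5)*(-4) + (-4)*(-2) = 20 + 8 = 28
Bivector part b = (-5)*(-2) - (-4)*(-4) = 10 - 16 = -6
uv = 28 - 6*e12


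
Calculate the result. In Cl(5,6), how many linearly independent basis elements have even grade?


Even subalgebra dimension = 2^(n-1)
n = 5 + 6 = 11
2^(11 - 1) = 2^10 = 1024
Verification: sum of C(11,k) for even k = 1 + 55 + 330 + 462 + 165 + 11 = 1024
Result = 1024


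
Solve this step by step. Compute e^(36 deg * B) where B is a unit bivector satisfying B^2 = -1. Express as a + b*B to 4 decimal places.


For a unit bivector B with B^2 = -1, the exponential series gives
e^(theta*B) = cos(theta) + sin(theta)*B (the GA analogue of Euler's formula).
theta = 36 degrees = 0.628319 rad
cos(36 deg) = 0.8090
sin(36 deg) = 0.5878
exp(theta*B) = 0.8090 + 0.5878*B


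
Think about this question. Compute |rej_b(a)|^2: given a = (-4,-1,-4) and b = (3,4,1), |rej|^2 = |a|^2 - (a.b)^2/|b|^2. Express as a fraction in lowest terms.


|a|^2 = (-4)^2 + (-1)^2 + (-4)^2 = 33
|b|^2 = 3^2 + 4^2 + 1^2 = 26
a . b = (-4)*3 + (-1)*4 + (-4)*1 = -20
(a.b)^2 = (-20)^2 = 400
|rej|^2 = 33 - 400/26
= (858 - 400)/26
= 458/26
In lowest terms: 229/13


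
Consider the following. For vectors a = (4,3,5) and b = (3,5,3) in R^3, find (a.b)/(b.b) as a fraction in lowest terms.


Projection coefficient = (a . b) / (b . b)
a . b = 4*3 + 3*5 + 5*3
= 12 + 15 + 15 = 42
b . b = 3^2 + 5^2 + 3^2
= 9 + 25 + 9 = 43
Coefficient = 42/43
In lowest terms: 42/43


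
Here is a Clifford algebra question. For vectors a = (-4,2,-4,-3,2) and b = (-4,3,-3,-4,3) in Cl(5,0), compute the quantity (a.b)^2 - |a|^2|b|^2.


a . b = (-4)*(-4) + 2*3 + (-4)*(-3) + (-3)*(-4) + 2*3
= 16 + 6 + 12 + 12 + 6 = 52
|a|^2 = (-4)^2 + 2^2 + (-4)^2 + (-3)^2 + 2^2 = 49
|b|^2 = (-4)^2 + 3^2 + (-3)^2 + (-4)^2 + 3^2 = 59
(a.b)^2 = 52^2 = 2704
|a|^2 * |b|^2 = 49 * 59 = 2891
Result = 2704 - 2891 = -187


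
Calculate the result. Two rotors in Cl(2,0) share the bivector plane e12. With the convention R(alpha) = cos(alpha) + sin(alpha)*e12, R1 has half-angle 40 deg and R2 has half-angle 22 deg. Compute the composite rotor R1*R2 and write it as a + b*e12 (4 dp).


Same-plane rotors commute and their half-angles add:
R1*R2 = cos(a1 + a2) + sin(a1 + a2)*e12.
a1 + a2 = 40 + 22 = 62 deg
cos(62 deg) = 0.4695
sin(62 deg) = 0.8829
R1*R2 = 0.4695 + 0.8829*e12


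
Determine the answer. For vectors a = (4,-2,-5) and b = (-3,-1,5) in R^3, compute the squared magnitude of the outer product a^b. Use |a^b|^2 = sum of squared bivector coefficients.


a wedge b = (a1*b2 - a2*b1)*e12 + (a1*b3 - a3*b1)*e13 + (a2*b3 - a3*b2)*e23
e12 coeff: 4*(-1) - (-2)*(-3) = -4 - 6 = -10
e13 coeff: 4*5 - (-5)*(-3) = 20 - 15 = 5
e23 coeff: (-2)*5 - (-5)*(-1) = -10 - 5 = -15
|a wedge b|^2 = (-10)^2 + 5^2 + (-15)^2
= 100 + 25 + 225
= 350


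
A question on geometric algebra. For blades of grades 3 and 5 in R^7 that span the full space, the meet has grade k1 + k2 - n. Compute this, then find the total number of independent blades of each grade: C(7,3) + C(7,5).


Meet grade = grade(A) + grade(B) - n
= 3 + 5 - 7 = 1
C(7,3) = 35
C(7,5) = 21
dim_A + dim_B = 35 + 21 = 56


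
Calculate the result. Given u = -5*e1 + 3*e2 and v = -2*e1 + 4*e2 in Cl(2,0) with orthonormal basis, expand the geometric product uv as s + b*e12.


Expand: (-5*e1 + 3*e2)(-2*e1 + 4*e2)
= (-5)*(-2)*e1e1 + (-5)*4*e1e2 + 3*(-2)*e2e1 + 3*4*e2e2
Using e1^2 = e2^2 = 1, e2e1 = -e1e2:
Scalar part s = (-5)*(-2) + 3*4 = 10 + 12 = 22
Bivector part b = (-5)*4 - 3*(-2) = -20 - (-6) = -14
uv = 22 - 14*e12


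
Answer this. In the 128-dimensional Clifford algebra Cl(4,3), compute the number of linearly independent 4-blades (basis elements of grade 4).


Number of grade-k basis blades in Cl(p,q) with n = p + q is C(n, k).
n = 4 + 3 = 7
C(7, 4) = 7! / (4! * 3!)
= 5040 / (24 * 6)
= 35


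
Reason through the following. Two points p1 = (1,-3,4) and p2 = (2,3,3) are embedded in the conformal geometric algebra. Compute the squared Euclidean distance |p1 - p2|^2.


p1 - p2 = (-1, -6, 1)
|p1 - p2|^2 = (-1)^2 + (-6)^2 + 1^2
= 1 + 36 + 1
= 38


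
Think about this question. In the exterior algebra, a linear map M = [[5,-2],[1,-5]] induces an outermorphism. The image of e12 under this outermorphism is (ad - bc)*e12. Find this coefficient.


The outermorphism of a linear map f sends e1^e2 to f(e1)^f(e2).
f(e1) = 5*e1 + 1*e2
f(e2) = -2*e1 - 5*e2
f(e1) ^ f(e2) = (5*e1 + 1*e2) ^ (-2*e1 - 5*e2)
= 5*(-5)*e12 + 1*(-2)*e21
= (-25 - (-2))*e12
= -23*e12
Coefficient = -23


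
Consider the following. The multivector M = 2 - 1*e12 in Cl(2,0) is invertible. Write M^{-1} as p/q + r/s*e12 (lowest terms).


M = 2 - 1*e12, where e12^2 = -1.
Since M commutes with its reverse ~M = a - b*e12, M * ~M = a^2 - b^2*e12^2 = a^2 + b^2.
So M^{-1} = ~M / (a^2 + b^2) = (a - b*e12)/(a^2 + b^2).
a^2 + b^2 = 4 + 1 = 5
Scalar part = 2/5 = 2/5
Bivector coeff = 1/5 = 1/5
M^{-1} = 2/5 + 1/5*e12


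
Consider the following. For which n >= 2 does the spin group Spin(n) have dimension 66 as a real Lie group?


dim Spin(n) = dim so(n) = n(n-1)/2.
Solve n(n-1)/2 = 66, i.e. n^2 - n - 132 = 0.
Discriminant = 1 + 8*66 = 529
n = (1 + sqrt(529))/2 = (1 + 23)/2 = 12


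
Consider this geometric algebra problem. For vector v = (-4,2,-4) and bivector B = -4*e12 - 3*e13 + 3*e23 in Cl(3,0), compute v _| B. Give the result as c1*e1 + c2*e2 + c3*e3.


Left contraction v _| B = <vB>_1 (grade-1 part of the geometric product vB).
Using e1_|e12 = e2, e2_|e12 = -e1, e1_|e13 = e3, e3_|e13 = -e1, e2_|e23 = e3, e3_|e23 = -e2:
e1 coeff: -v2*b12 - v3*b13 = -(2)*(-4) - (-4)*(-3) = -4
e2 coeff: v1*b12 - v3*b23 = (-4)*(-4) - (-4)*(3) = 28
e3 coeff: v1*b13 + v2*b23 = (-4)*(-3) + (2)*(3) = 18
v _| B = -4*e1 + 28*e2 + 18*e3


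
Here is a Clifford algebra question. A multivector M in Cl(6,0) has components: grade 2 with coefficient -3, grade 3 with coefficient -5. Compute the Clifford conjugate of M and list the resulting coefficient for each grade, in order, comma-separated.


Clifford conjugate sign for grade k: (-1)^(k(k+1)/2)
Grade 2: (-1)^(2*3/2) = (-1)^3 = -1, coeff -3 -> 3
Grade 3: (-1)^(3*4/2) = (-1)^6 = 1, coeff -5 -> -5
Conjugated coefficients: 3, -5
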